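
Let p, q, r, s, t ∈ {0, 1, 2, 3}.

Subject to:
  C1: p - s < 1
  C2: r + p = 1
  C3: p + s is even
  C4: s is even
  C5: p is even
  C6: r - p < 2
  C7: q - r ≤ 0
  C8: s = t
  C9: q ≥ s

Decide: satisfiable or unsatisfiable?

One satisfying assignment is p = 0, q = 0, r = 1, s = 0, t = 0.
For the less obvious constraints — constraint 1: p - s = 0; constraint 2: r + p = 1; constraint 6: r - p = 1 — and the others hold by inspection.

Satisfiable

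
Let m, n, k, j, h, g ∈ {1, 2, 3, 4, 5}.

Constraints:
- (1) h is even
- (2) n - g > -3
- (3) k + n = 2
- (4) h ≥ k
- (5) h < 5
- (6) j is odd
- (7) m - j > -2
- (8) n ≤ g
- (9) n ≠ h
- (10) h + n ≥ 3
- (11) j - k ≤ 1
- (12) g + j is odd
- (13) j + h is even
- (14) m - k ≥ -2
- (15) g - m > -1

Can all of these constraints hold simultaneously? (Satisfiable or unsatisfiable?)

Constraint 6 makes j odd and constraint 1 makes h even, so j + h must be odd. Constraint 13 says j + h is even — contradiction.

Unsatisfiable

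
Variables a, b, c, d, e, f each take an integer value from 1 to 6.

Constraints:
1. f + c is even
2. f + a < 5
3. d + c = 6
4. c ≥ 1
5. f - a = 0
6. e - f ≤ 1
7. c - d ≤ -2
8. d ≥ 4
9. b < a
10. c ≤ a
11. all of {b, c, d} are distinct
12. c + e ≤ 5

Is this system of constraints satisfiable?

One satisfying assignment is a = 2, b = 1, c = 2, d = 4, e = 1, f = 2.
For the less obvious constraints — constraint 2: f + a = 4; constraint 3: d + c = 6; constraint 5: f - a = 0 — and the others hold by inspection.

Satisfiable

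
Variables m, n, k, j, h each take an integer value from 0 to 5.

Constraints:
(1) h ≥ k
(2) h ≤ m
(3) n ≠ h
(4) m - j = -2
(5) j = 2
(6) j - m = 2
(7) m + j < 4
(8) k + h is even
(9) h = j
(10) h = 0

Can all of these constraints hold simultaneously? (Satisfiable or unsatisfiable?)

Unsatisfiable

Constraint 10 fixes h = 0 and constraint 5 fixes j = 2, but constraint 9 requires h = j. Since 0 ≠ 2, contradiction.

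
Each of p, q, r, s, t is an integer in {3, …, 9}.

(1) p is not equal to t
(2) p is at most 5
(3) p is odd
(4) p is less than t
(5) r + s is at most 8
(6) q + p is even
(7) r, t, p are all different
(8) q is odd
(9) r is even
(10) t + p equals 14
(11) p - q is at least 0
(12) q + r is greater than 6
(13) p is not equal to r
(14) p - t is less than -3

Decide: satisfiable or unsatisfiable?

Satisfiable

The assignment p = 5, q = 3, r = 4, s = 3, t = 9 works:
  constraint 5 holds since r + s = 7.
  constraint 10 holds since t + p = 14.
  constraint 11 holds since p - q = 2.
The rest check out directly.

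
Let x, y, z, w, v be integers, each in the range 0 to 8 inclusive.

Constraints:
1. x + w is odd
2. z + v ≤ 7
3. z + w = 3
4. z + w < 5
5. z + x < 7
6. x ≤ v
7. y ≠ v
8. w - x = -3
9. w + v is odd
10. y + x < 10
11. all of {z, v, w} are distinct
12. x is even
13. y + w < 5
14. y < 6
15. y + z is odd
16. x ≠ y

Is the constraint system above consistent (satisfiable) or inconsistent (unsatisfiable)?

Setting (x, y, z, w, v) = (6, 1, 0, 3, 6) satisfies everything: constraint 2: z + v = 6; constraint 3: z + w = 3, and the others follow.

Satisfiable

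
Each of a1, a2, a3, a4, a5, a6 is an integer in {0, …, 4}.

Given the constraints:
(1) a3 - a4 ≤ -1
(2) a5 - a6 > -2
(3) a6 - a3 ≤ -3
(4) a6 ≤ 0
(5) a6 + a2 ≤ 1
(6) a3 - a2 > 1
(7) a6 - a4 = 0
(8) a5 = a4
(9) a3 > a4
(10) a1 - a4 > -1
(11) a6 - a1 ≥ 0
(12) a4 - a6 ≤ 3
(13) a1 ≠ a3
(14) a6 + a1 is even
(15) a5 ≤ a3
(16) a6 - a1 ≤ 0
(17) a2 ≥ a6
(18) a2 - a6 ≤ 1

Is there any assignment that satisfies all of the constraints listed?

Constraints 1, 3, and 12 give a3 − a6 ≥ 3, a6 − a4 ≥ -3, a4 − a3 ≥ 1.
Adding all 3 inequalities: the left sides telescope to 0, and the right sides sum to 3 + (-3) + 1 = 1. So 0 ≥ 1, which is false.

Unsatisfiable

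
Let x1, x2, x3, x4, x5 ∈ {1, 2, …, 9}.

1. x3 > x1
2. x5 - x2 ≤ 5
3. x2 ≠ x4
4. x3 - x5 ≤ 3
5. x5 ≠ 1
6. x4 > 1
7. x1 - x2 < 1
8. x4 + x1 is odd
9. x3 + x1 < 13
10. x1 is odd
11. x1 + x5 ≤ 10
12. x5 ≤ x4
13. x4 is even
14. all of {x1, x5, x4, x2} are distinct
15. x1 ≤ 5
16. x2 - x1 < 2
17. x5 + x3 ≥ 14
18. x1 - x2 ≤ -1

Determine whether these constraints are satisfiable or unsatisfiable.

Satisfiable

Try x1 = 3, x2 = 4, x3 = 8, x4 = 8, x5 = 7.
Check constraint 2: x5 - x2 = 3; constraint 4: x3 - x5 = 1; constraint 7: x1 - x2 = -1. The remaining constraints are straightforward to verify.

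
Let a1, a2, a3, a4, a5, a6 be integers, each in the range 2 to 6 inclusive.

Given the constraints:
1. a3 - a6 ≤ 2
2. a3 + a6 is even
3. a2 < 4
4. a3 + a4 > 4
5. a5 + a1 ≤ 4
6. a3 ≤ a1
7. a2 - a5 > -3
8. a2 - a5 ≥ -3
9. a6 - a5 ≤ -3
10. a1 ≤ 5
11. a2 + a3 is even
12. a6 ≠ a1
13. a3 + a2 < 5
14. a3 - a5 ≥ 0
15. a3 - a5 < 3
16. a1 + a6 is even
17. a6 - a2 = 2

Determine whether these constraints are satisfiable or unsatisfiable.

Constraints 1, 9, and 14 give a5 − a6 ≥ 3, a6 − a3 ≥ -2, a3 − a5 ≥ 0.
Adding all 3 inequalities: the left sides telescope to 0, and the right sides sum to 3 + (-2) + 0 = 1. So 0 ≥ 1, which is false.

Unsatisfiable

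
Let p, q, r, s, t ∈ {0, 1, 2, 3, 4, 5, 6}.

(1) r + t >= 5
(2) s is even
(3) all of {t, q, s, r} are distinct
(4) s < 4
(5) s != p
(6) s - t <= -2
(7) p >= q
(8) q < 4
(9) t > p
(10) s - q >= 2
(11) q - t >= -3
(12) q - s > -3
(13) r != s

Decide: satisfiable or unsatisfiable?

Constraints 6, 10, and 11 give t − s ≥ 2, s − q ≥ 2, q − t ≥ -3.
Adding all 3 inequalities: the left sides telescope to 0, and the right sides sum to 2 + 2 + (-3) = 1. So 0 ≥ 1, which is false.

Unsatisfiable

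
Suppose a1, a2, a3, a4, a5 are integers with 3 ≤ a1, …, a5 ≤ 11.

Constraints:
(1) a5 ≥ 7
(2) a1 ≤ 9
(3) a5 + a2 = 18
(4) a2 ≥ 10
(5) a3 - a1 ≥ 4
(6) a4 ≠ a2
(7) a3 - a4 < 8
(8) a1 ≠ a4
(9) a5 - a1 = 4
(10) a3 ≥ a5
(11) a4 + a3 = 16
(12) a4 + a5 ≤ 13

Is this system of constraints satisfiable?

The assignment a1 = 4, a2 = 10, a3 = 11, a4 = 5, a5 = 8 works:
  constraint 3 holds since a5 + a2 = 18.
  constraint 5 holds since a3 - a1 = 7.
The rest check out directly.

Satisfiable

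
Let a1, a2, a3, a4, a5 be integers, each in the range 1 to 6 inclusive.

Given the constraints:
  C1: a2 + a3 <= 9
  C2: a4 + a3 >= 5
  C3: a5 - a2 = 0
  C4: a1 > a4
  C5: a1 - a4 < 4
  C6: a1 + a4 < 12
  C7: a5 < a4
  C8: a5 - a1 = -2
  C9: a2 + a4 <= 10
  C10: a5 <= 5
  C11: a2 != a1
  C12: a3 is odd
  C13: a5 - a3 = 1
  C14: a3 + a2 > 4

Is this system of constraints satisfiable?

Try a1 = 6, a2 = 4, a3 = 3, a4 = 5, a5 = 4.
Check constraint 1: a2 + a3 = 7; constraint 2: a4 + a3 = 8. The remaining constraints are straightforward to verify.

Satisfiable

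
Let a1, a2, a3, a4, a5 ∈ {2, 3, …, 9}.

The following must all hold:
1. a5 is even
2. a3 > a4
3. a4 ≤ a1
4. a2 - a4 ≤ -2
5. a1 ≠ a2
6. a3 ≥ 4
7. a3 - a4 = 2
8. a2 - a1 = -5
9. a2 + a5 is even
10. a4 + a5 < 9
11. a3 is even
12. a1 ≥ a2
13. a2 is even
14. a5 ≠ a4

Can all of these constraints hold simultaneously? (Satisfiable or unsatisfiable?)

Try a1 = 9, a2 = 4, a3 = 8, a4 = 6, a5 = 2.
Check constraint 4: a2 - a4 = -2; constraint 7: a3 - a4 = 2; constraint 8: a2 - a1 = -5. The remaining constraints are straightforward to verify.

Satisfiable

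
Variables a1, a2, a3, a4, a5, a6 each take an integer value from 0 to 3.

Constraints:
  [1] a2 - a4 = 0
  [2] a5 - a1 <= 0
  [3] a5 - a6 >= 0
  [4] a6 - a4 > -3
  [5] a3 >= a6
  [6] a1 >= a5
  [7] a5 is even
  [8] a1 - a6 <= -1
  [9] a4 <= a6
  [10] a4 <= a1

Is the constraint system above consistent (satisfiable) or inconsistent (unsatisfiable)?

Constraints 2, 3, and 8 give a1 − a5 ≥ 0, a5 − a6 ≥ 0, a6 − a1 ≥ 1.
Adding all 3 inequalities: the left sides telescope to 0, and the right sides sum to 0 + 0 + 1 = 1. So 0 ≥ 1, which is false.

Unsatisfiable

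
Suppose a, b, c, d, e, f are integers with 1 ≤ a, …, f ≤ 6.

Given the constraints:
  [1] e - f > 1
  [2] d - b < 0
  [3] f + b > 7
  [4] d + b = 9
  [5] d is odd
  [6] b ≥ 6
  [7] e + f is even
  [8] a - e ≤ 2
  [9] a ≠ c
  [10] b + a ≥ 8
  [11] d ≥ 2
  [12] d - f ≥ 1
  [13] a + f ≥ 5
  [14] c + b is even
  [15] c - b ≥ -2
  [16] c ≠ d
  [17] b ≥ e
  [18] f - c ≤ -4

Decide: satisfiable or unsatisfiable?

Satisfiable

Setting (a, b, c, d, e, f) = (5, 6, 6, 3, 6, 2) satisfies everything: constraint 1: e - f = 4; constraint 2: d - b = -3, and the others follow.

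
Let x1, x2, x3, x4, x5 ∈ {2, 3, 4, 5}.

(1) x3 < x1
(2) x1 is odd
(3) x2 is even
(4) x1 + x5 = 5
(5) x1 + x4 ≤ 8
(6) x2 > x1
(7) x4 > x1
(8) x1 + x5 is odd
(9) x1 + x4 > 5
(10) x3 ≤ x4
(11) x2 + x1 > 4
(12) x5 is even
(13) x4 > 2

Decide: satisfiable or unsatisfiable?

Satisfiable

Take x1 = 3, x2 = 4, x3 = 2, x4 = 5, x5 = 2. Then constraint 4: x1 + x5 = 5; constraint 5: x1 + x4 = 8; constraint 9: x1 + x4 = 8, and every other listed constraint is also met.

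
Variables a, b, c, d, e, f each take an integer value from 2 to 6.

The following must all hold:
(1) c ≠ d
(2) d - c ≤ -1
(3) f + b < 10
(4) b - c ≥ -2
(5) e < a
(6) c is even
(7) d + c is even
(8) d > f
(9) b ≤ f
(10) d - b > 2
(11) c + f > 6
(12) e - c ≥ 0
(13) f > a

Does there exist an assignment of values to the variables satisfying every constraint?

Constraints 2, 5, 8, 12, and 13 give c ≤ e, e < a, a < f, f < d, d < c. Chaining: c ≤ e < a < f < d < c, which forces c < c — impossible.

Unsatisfiable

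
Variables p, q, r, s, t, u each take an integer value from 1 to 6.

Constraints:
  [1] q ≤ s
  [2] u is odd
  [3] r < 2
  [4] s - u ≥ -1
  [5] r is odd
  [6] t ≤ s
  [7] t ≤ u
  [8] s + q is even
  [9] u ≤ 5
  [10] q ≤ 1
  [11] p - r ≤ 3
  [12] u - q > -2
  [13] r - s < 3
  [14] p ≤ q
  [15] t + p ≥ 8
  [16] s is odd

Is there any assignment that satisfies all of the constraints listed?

From constraints 7 and 9: t ≤ u ≤ 5. From constraints 10 and 14: p ≤ q ≤ 1. Hence t + p ≤ 6. But constraint 15 requires t + p ≥ 8, and 8 > 6. Contradiction.

Unsatisfiable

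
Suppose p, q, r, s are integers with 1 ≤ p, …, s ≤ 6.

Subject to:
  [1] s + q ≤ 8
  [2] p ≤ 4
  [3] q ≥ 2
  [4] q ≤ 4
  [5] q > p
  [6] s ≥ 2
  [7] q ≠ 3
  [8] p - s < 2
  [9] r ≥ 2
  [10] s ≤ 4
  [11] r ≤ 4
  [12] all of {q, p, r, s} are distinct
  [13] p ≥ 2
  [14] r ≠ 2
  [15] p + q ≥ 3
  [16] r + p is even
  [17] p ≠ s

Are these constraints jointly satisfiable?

Constraints 2, 3, 4, 6, 9, 10, 11, and 13 confine each of q, p, r, s to the 3 values {2, …, 4}.
Constraint 12 requires all 4 of them to be distinct, but only 3 values are available — impossible by the pigeonhole principle.

Unsatisfiable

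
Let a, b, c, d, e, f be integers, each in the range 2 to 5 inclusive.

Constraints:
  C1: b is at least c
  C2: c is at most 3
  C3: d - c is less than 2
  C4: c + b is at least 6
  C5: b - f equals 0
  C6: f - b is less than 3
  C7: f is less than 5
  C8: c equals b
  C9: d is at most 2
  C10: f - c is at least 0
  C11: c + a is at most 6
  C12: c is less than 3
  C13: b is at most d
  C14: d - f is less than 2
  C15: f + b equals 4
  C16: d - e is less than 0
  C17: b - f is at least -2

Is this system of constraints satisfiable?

From constraint 2: c ≤ 3. From constraints 9 and 13: b ≤ d ≤ 2. Hence c + b ≤ 5. But constraint 4 requires c + b ≥ 6, and 6 > 5. Contradiction.

Unsatisfiable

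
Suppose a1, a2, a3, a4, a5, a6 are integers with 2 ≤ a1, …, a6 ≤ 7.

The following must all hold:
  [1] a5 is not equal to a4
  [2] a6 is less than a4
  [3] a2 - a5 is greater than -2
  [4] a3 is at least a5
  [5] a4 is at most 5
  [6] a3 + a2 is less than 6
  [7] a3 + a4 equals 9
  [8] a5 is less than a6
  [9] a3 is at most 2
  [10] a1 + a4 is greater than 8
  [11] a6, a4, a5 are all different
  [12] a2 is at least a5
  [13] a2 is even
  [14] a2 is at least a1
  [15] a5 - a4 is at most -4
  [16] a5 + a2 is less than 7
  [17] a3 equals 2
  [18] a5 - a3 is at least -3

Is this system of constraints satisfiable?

From constraint 9: a3 ≤ 2. From constraint 5: a4 ≤ 5. Hence a3 + a4 ≤ 7. But constraint 7 requires a3 + a4 = 9, and 9 > 7. Contradiction.

Unsatisfiable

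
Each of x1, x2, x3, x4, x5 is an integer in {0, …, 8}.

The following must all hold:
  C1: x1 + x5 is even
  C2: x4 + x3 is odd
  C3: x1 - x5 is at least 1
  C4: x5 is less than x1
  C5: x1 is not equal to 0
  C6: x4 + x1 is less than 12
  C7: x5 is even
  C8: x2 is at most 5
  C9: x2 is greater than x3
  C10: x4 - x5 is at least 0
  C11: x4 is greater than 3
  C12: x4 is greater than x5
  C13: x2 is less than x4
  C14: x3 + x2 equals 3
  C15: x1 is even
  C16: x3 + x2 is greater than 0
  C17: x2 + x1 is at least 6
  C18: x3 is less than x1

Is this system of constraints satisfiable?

Satisfiable

Setting (x1, x2, x3, x4, x5) = (4, 3, 0, 5, 2) satisfies everything: constraint 3: x1 - x5 = 2; constraint 6: x4 + x1 = 9, and the others follow.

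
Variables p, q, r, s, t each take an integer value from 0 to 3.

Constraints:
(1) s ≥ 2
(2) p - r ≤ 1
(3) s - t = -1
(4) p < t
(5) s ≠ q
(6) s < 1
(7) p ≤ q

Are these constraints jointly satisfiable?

Unsatisfiable

From constraint 1: s ≥ 2. From constraint 6: s ≤ 0. But 0 < 2, so no value of s works.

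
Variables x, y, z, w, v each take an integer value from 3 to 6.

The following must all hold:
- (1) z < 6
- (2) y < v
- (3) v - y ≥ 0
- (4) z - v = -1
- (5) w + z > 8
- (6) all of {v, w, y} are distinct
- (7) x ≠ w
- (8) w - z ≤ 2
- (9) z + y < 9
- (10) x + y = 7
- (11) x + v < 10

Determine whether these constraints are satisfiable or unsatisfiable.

Satisfiable

Try x = 3, y = 4, z = 4, w = 6, v = 5.
Check constraint 3: v - y = 1; constraint 4: z - v = -1. The remaining constraints are straightforward to verify.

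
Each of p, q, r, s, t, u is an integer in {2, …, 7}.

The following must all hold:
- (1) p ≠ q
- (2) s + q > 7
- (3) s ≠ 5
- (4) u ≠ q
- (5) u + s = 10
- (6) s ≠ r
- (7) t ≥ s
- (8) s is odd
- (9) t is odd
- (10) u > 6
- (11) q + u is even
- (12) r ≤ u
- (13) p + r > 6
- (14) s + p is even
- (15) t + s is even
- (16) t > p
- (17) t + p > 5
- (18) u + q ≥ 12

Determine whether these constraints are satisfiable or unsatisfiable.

The assignment p = 3, q = 5, r = 4, s = 3, t = 5, u = 7 works:
  constraint 2 holds since s + q = 8.
  constraint 5 holds since u + s = 10.
  constraint 13 holds since p + r = 7.
The rest check out directly.

Satisfiable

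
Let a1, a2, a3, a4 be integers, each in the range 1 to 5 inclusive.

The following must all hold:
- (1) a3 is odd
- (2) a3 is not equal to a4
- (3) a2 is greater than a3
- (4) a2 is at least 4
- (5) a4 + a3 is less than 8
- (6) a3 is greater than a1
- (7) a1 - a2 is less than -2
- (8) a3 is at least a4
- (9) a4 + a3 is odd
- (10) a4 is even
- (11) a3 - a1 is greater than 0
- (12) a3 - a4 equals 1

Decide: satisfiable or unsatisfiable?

Satisfiable

The assignment a1 = 1, a2 = 4, a3 = 3, a4 = 2 works:
  constraint 5 holds since a4 + a3 = 5.
  constraint 7 holds since a1 - a2 = -3.
  constraint 11 holds since a3 - a1 = 2.
The rest check out directly.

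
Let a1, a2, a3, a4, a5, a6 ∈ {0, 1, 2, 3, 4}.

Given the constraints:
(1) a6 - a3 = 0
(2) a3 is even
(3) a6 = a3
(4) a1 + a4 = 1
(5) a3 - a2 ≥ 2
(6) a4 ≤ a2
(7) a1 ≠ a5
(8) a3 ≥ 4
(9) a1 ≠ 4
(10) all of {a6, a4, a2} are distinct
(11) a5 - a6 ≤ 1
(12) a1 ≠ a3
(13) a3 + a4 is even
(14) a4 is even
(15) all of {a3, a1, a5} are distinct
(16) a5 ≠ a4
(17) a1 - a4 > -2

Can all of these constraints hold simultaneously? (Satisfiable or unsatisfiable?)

One satisfying assignment is a1 = 1, a2 = 2, a3 = 4, a4 = 0, a5 = 3, a6 = 4.
For the less obvious constraints — constraint 1: a6 - a3 = 0; constraint 4: a1 + a4 = 1; constraint 5: a3 - a2 = 2 — and the others hold by inspection.

Satisfiable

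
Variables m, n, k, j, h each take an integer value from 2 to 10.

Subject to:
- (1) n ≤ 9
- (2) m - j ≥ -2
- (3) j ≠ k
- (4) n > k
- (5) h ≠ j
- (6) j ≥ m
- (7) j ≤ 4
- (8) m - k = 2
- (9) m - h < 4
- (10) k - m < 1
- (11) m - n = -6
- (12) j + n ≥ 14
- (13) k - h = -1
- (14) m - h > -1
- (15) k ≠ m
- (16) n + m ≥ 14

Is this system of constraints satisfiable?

Unsatisfiable

From constraint 1: n ≤ 9. From constraints 6 and 7: m ≤ j ≤ 4. Hence n + m ≤ 13. But constraint 16 requires n + m ≥ 14, and 14 > 13. Contradiction.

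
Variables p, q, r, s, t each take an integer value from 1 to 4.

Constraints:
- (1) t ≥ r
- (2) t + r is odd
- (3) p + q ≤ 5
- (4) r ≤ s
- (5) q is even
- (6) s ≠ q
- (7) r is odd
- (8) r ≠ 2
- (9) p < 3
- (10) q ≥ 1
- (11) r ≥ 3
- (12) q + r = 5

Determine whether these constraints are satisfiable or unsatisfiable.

Satisfiable

One satisfying assignment is p = 1, q = 2, r = 3, s = 3, t = 4.
For the less obvious constraints — constraint 2: t + r = 7 is odd; constraint 3: p + q = 3; constraint 12: q + r = 5 — and the others hold by inspection.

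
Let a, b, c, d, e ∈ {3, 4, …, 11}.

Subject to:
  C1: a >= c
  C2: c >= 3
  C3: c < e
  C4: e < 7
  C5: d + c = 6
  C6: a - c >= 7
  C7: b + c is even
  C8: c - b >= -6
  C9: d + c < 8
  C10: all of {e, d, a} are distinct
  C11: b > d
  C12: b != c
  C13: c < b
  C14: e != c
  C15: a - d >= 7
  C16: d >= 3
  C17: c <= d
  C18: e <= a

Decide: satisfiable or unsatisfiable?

Try a = 10, b = 9, c = 3, d = 3, e = 6.
Check constraint 5: d + c = 6; constraint 6: a - c = 7. The remaining constraints are straightforward to verify.

Satisfiable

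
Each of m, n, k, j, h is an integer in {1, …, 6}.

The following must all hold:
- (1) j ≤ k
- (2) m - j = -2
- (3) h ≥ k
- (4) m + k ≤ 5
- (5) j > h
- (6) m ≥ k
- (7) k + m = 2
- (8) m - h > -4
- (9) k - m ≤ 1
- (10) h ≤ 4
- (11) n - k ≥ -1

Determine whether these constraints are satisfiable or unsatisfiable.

Constraints 1, 3, and 5 give k ≤ h, h < j, j ≤ k. Chaining: k ≤ h < j ≤ k, which forces k < k — impossible.

Unsatisfiable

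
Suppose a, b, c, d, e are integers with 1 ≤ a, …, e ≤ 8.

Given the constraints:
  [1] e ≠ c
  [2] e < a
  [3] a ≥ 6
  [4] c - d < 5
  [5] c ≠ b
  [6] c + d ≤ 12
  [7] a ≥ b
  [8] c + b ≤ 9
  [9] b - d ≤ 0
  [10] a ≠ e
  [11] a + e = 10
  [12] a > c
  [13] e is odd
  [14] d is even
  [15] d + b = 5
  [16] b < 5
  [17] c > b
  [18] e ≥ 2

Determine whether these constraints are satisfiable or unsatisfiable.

Try a = 7, b = 1, c = 6, d = 4, e = 3.
Check constraint 4: c - d = 2; constraint 6: c + d = 10; constraint 8: c + b = 7. The remaining constraints are straightforward to verify.

Satisfiable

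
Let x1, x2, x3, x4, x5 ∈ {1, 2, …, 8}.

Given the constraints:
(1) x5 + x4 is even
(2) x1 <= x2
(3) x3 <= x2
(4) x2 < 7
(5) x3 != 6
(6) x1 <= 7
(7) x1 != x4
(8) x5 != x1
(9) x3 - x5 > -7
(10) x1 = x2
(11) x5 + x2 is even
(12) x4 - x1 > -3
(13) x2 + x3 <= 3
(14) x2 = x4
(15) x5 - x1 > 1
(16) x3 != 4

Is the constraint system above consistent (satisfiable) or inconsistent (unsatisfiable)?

Unsatisfiable

From constraints 10 and 14, x1 = x2 = x4, so x1 = x4. But constraint 7 says x1 ≠ x4. Contradiction.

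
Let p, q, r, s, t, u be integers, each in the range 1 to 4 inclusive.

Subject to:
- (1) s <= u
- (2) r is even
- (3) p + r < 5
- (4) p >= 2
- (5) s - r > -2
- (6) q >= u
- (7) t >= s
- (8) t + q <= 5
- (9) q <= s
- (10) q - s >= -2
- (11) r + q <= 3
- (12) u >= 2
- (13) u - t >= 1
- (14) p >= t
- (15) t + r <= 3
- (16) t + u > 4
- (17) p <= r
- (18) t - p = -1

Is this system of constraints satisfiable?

Unsatisfiable

From constraints 4 and 17: r ≥ p ≥ 2. From constraints 6 and 12: q ≥ u ≥ 2. Hence r + q ≥ 4. But constraint 11 requires r + q ≤ 3, and 3 < 4. Contradiction.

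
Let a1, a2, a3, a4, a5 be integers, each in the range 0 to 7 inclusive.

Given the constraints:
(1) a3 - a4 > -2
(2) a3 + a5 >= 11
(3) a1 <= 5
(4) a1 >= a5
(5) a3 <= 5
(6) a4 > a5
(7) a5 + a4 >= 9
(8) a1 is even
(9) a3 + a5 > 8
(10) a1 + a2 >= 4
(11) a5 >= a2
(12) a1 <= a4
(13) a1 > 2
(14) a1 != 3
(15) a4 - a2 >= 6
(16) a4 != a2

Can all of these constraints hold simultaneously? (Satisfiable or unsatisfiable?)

From constraint 5: a3 ≤ 5. From constraints 3 and 4: a5 ≤ a1 ≤ 5. Hence a3 + a5 ≤ 10. But constraint 2 requires a3 + a5 ≥ 11, and 11 > 10. Contradiction.

Unsatisfiable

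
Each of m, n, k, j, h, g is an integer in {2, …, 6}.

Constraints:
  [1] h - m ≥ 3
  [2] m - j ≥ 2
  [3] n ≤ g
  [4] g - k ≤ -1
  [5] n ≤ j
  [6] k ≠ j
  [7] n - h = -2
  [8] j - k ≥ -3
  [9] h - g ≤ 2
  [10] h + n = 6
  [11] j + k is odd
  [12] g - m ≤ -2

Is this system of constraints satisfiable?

Constraints 1, 2, 4, 8, and 9 give j − k ≥ -3, k − g ≥ 1, g − h ≥ -2, h − m ≥ 3, m − j ≥ 2.
Adding all 5 inequalities: the left sides telescope to 0, and the right sides sum to (-3) + 1 + (-2) + 3 + 2 = 1. So 0 ≥ 1, which is false.

Unsatisfiable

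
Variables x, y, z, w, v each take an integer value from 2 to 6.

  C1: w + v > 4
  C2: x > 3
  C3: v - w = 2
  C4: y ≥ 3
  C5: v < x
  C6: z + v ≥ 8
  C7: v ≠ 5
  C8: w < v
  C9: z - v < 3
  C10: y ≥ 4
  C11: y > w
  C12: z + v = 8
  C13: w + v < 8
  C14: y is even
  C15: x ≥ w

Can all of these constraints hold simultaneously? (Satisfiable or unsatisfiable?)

Satisfiable

The assignment x = 6, y = 6, z = 4, w = 2, v = 4 works:
  constraint 1 holds since w + v = 6.
  constraint 3 holds since v - w = 2.
The rest check out directly.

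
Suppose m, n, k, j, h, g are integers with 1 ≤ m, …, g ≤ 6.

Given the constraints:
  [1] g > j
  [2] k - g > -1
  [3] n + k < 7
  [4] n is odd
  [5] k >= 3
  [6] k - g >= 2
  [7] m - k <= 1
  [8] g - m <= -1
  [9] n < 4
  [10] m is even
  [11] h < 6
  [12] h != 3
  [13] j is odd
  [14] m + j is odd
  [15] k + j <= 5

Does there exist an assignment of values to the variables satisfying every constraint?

One satisfying assignment is m = 4, n = 1, k = 4, j = 1, h = 2, g = 2.
For the less obvious constraints — constraint 2: k - g = 2; constraint 3: n + k = 5; constraint 6: k - g = 2 — and the others hold by inspection.

Satisfiable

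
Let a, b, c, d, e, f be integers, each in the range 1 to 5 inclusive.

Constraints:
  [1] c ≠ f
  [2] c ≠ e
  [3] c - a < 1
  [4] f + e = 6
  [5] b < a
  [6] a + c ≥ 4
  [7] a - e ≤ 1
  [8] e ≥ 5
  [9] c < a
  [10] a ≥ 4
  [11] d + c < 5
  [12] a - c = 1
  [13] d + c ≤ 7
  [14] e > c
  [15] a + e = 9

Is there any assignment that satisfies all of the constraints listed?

Setting (a, b, c, d, e, f) = (4, 1, 3, 1, 5, 1) satisfies everything: constraint 3: c - a = -1; constraint 4: f + e = 6; constraint 6: a + c = 7, and the others follow.

Satisfiable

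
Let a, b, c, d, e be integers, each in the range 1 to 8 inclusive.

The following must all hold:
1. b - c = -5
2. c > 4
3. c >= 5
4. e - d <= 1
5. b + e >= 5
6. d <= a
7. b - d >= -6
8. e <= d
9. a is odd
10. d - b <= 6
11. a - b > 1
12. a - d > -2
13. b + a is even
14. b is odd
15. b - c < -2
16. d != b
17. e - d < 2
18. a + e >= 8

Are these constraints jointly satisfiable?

Satisfiable

Take a = 5, b = 1, c = 6, d = 4, e = 4. Then constraint 1: b - c = -5; constraint 4: e - d = 0, and every other listed constraint is also met.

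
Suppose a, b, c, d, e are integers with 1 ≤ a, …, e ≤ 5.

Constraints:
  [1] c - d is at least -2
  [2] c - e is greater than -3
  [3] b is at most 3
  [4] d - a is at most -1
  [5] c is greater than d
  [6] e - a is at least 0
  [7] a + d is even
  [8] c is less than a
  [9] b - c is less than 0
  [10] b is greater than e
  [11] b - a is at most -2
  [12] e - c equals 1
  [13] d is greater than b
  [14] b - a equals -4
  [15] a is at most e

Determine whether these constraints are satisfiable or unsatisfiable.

Constraints 5, 8, 10, 13, and 15 give e < b, b < d, d < c, c < a, a ≤ e. Chaining: e < b < d < c < a ≤ e, which forces e < e — impossible.

Unsatisfiable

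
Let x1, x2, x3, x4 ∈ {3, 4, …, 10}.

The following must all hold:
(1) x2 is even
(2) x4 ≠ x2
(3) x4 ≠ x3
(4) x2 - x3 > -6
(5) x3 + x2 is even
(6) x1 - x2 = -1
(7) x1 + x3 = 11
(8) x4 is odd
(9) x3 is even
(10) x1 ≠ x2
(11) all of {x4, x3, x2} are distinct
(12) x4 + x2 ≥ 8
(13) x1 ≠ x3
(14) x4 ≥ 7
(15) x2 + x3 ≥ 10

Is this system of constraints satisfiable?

Setting (x1, x2, x3, x4) = (3, 4, 8, 7) satisfies everything: constraint 4: x2 - x3 = -4; constraint 6: x1 - x2 = -1, and the others follow.

Satisfiable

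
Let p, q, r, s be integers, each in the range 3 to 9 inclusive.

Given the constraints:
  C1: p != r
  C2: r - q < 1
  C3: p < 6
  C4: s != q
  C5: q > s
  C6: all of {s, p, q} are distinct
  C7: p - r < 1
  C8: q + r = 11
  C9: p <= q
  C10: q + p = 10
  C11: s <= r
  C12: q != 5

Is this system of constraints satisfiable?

Satisfiable

One satisfying assignment is p = 4, q = 6, r = 5, s = 5.
For the less obvious constraints — constraint 2: r - q = -1; constraint 7: p - r = -1 — and the others hold by inspection.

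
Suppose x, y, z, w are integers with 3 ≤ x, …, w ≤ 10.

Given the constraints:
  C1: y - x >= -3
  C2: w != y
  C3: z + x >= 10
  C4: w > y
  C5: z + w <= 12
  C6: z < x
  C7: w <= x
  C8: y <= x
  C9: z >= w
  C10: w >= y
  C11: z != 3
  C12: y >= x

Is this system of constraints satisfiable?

Constraints 4, 6, 9, and 12 give x ≤ y, y < w, w ≤ z, z < x. Chaining: x ≤ y < w ≤ z < x, which forces x < x — impossible.

Unsatisfiable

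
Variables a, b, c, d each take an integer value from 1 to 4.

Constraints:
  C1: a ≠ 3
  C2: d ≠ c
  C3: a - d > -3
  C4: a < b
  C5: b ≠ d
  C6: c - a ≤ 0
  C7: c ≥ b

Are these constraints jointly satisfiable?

Unsatisfiable

Constraints 4, 6, and 7 give b ≤ c, c ≤ a, a < b. Chaining: b ≤ c ≤ a < b, which forces b < b — impossible.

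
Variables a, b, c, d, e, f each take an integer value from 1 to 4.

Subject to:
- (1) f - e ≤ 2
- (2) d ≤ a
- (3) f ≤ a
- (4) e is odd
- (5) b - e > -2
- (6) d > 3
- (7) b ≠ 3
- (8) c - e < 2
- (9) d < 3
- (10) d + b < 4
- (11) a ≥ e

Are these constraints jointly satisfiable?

From constraint 6: d ≥ 4. From constraint 9: d ≤ 2. But 2 < 4, so no value of d works.

Unsatisfiable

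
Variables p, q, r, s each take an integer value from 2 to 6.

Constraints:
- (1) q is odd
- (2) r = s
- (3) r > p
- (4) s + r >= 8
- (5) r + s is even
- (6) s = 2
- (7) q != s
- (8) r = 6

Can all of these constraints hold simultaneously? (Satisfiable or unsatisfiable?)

Constraint 8 fixes r = 6 and constraint 6 fixes s = 2, but constraint 2 requires r = s. Since 6 ≠ 2, contradiction.

Unsatisfiable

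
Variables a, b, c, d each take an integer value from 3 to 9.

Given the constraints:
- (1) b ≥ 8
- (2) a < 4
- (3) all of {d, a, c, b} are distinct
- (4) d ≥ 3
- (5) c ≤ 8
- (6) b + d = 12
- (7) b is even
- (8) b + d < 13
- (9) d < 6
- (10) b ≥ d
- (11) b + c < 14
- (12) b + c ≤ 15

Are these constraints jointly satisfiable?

Satisfiable

The assignment a = 3, b = 8, c = 5, d = 4 works:
  constraint 6 holds since b + d = 12.
  constraint 8 holds since b + d = 12.
  constraint 11 holds since b + c = 13.
The rest check out directly.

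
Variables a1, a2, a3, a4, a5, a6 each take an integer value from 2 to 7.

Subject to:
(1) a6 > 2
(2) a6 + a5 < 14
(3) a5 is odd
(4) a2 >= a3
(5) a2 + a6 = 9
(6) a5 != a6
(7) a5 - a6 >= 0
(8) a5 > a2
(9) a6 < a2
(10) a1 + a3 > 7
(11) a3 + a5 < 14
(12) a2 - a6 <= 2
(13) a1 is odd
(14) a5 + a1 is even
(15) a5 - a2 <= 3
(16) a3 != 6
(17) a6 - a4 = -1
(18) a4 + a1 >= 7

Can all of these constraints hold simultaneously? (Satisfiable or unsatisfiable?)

Satisfiable

One satisfying assignment is a1 = 3, a2 = 5, a3 = 5, a4 = 5, a5 = 7, a6 = 4.
For the less obvious constraints — constraint 2: a6 + a5 = 11; constraint 5: a2 + a6 = 9 — and the others hold by inspection.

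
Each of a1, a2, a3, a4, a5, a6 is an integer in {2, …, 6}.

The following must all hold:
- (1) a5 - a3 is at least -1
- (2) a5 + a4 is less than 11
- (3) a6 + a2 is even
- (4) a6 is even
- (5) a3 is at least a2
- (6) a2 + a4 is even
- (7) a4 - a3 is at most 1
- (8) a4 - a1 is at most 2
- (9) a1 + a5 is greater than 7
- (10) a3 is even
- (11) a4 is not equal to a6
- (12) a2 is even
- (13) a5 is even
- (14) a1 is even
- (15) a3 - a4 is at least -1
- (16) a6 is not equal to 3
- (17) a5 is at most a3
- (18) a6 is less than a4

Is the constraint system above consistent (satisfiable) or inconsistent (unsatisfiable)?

Satisfiable

One satisfying assignment is a1 = 4, a2 = 4, a3 = 6, a4 = 4, a5 = 6, a6 = 2.
For the less obvious constraints — constraint 1: a5 - a3 = 0; constraint 2: a5 + a4 = 10 — and the others hold by inspection.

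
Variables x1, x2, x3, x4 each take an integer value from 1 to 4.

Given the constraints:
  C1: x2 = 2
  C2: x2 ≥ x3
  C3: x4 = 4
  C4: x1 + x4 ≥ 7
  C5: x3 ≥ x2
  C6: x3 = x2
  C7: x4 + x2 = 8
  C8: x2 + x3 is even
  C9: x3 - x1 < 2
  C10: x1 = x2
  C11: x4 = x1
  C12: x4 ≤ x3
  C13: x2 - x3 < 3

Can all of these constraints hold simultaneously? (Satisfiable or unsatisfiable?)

Constraint 3 fixes x4 = 4 and constraint 1 fixes x2 = 2. Constraints 10 and 11 give x4 = x1 = x2, so x4 = x2. But 4 ≠ 2 — contradiction.

Unsatisfiable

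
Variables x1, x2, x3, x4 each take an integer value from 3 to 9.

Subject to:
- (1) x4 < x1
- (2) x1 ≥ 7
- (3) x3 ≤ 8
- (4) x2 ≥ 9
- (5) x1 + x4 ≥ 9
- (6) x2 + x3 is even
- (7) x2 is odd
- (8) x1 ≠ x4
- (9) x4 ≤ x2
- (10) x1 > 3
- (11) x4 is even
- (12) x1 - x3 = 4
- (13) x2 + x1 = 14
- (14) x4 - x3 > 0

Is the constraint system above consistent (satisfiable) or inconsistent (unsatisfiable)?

Unsatisfiable

From constraint 4: x2 ≥ 9. From constraint 2: x1 ≥ 7. Hence x2 + x1 ≥ 16. But constraint 13 requires x2 + x1 = 14, and 14 < 16. Contradiction.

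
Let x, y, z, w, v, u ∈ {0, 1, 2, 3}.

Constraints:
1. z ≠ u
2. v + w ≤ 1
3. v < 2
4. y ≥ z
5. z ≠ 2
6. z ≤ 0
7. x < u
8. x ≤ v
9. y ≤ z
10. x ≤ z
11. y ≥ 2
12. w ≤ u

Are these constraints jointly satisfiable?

Unsatisfiable

From constraints 9 and 11: z ≥ y and y ≥ 2, so z ≥ 2. From constraint 6: z ≤ 0. But 0 < 2, so no value of z works.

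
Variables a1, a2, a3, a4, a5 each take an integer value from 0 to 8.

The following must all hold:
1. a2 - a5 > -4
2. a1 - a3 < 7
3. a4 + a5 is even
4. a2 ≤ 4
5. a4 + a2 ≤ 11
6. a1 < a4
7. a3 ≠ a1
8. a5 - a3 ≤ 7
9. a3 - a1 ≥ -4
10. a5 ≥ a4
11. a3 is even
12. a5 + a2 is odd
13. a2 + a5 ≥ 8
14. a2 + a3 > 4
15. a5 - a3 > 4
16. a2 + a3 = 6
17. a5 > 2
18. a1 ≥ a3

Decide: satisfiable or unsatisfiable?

Satisfiable

Take a1 = 6, a2 = 4, a3 = 2, a4 = 7, a5 = 7. Then constraint 1: a2 - a5 = -3; constraint 2: a1 - a3 = 4, and every other listed constraint is also met.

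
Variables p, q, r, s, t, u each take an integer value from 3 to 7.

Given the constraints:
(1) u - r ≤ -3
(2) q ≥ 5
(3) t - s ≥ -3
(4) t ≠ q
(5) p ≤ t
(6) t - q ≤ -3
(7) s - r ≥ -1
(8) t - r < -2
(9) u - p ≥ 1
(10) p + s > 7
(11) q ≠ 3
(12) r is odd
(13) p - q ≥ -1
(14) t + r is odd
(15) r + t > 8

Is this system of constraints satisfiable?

Unsatisfiable

Constraints 1, 3, 6, 7, 9, and 13 give q − t ≥ 3, t − s ≥ -3, s − r ≥ -1, r − u ≥ 3, u − p ≥ 1, p − q ≥ -1.
Adding all 6 inequalities: the left sides telescope to 0, and the right sides sum to 3 + (-3) + (-1) + 3 + 1 + (-1) = 2. So 0 ≥ 2, which is false.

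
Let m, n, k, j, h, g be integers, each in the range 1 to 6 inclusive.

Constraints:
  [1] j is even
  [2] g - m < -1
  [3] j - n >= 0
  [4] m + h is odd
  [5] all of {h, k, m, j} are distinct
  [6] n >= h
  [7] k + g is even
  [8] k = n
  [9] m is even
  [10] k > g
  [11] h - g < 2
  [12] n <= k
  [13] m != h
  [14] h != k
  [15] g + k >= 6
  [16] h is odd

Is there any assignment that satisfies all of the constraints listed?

Setting (m, n, k, j, h, g) = (4, 5, 5, 6, 1, 1) satisfies everything: constraint 2: g - m = -3; constraint 3: j - n = 1, and the others follow.

Satisfiable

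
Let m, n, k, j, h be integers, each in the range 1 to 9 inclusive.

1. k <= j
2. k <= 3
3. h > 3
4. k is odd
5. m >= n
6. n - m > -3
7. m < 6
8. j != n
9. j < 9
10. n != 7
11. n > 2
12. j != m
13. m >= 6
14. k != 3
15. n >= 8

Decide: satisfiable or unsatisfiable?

From constraints 5 and 15: m ≥ n and n ≥ 8, so m ≥ 8. From constraint 7: m ≤ 5. But 5 < 8, so no value of m works.

Unsatisfiable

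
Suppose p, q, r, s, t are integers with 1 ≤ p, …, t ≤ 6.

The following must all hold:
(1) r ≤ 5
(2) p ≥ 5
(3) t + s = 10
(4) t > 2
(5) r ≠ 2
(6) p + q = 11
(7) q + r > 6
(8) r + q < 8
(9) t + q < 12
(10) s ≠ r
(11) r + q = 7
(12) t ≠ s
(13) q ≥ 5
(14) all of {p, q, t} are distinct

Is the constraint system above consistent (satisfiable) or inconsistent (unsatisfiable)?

Try p = 5, q = 6, r = 1, s = 6, t = 4.
Check constraint 3: t + s = 10; constraint 6: p + q = 11. The remaining constraints are straightforward to verify.

Satisfiable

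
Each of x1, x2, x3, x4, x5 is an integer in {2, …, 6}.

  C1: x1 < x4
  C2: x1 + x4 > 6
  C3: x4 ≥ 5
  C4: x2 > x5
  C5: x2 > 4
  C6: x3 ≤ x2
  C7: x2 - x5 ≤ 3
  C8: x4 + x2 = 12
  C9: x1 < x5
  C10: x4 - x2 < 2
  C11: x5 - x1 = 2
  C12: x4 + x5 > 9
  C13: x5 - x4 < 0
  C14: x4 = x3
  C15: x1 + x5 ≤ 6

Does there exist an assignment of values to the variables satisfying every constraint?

Satisfiable

The assignment x1 = 2, x2 = 6, x3 = 6, x4 = 6, x5 = 4 works:
  constraint 2 holds since x1 + x4 = 8.
  constraint 7 holds since x2 - x5 = 2.
  constraint 8 holds since x4 + x2 = 12.
The rest check out directly.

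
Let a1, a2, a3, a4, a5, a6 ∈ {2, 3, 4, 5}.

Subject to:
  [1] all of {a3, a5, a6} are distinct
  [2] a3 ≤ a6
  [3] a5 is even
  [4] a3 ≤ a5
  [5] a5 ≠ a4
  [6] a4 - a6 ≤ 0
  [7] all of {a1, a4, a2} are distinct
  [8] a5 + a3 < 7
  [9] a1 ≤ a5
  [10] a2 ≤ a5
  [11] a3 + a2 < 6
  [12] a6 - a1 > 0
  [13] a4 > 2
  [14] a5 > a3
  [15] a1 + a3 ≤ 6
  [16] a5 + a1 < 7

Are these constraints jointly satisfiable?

Satisfiable

Take a1 = 2, a2 = 3, a3 = 2, a4 = 5, a5 = 4, a6 = 5. Then constraint 6: a4 - a6 = 0; constraint 8: a5 + a3 = 6, and every other listed constraint is also met.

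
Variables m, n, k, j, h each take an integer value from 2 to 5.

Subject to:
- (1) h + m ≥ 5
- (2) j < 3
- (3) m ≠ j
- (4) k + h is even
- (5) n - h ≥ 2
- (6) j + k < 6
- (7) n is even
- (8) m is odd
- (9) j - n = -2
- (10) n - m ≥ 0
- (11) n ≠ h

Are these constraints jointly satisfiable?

The assignment m = 3, n = 4, k = 2, j = 2, h = 2 works:
  constraint 1 holds since h + m = 5.
  constraint 5 holds since n - h = 2.
The rest check out directly.

Satisfiable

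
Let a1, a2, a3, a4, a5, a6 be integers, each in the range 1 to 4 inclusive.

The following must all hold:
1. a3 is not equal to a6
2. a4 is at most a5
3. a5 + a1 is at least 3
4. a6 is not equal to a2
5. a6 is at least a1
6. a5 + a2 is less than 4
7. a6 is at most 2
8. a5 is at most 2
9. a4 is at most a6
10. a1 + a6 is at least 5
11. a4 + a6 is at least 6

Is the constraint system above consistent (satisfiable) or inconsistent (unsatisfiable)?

From constraints 2 and 8: a4 ≤ a5 ≤ 2. From constraint 7: a6 ≤ 2. Hence a4 + a6 ≤ 4. But constraint 11 requires a4 + a6 ≥ 6, and 6 > 4. Contradiction.

Unsatisfiable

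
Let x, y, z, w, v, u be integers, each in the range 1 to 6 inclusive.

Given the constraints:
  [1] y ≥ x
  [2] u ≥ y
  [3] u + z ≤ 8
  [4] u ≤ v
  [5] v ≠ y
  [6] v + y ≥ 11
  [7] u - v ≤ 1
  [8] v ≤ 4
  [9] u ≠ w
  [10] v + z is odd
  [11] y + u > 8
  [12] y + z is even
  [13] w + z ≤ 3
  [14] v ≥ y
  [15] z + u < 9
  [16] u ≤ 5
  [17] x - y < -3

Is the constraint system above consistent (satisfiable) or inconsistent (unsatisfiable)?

From constraint 8: v ≤ 4. From constraints 2 and 16: y ≤ u ≤ 5. Hence v + y ≤ 9. But constraint 6 requires v + y ≥ 11, and 11 > 9. Contradiction.

Unsatisfiable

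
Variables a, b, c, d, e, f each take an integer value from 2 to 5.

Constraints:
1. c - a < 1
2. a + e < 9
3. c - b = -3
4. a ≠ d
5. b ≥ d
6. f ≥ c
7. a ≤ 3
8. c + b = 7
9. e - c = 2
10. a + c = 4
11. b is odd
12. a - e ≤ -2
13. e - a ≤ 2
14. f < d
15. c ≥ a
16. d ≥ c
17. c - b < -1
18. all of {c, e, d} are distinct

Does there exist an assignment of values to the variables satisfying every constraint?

Satisfiable

Take a = 2, b = 5, c = 2, d = 5, e = 4, f = 4. Then constraint 1: c - a = 0; constraint 2: a + e = 6, and every other listed constraint is also met.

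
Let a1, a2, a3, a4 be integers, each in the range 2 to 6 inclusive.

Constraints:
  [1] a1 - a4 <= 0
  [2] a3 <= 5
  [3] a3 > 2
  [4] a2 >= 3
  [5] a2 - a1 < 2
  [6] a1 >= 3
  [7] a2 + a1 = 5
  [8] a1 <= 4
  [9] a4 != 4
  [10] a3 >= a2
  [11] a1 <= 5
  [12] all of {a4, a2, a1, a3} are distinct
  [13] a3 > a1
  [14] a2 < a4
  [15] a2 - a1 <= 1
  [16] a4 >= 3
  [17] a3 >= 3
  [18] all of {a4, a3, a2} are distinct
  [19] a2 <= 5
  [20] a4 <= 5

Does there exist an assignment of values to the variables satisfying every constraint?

Unsatisfiable

Constraints 2, 4, 6, 11, 16, 17, 19, and 20 confine each of a4, a2, a1, a3 to the 3 values {3, …, 5}.
Constraint 12 requires all 4 of them to be distinct, but only 3 values are available — impossible by the pigeonhole principle.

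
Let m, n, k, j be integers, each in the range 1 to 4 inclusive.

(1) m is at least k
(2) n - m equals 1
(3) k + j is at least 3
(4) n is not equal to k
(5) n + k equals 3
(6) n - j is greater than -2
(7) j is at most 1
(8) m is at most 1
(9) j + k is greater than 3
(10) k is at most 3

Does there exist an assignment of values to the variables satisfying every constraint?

From constraints 1 and 8: k ≤ m ≤ 1. From constraint 7: j ≤ 1. Hence k + j ≤ 2. But constraint 3 requires k + j ≥ 3, and 3 > 2. Contradiction.

Unsatisfiable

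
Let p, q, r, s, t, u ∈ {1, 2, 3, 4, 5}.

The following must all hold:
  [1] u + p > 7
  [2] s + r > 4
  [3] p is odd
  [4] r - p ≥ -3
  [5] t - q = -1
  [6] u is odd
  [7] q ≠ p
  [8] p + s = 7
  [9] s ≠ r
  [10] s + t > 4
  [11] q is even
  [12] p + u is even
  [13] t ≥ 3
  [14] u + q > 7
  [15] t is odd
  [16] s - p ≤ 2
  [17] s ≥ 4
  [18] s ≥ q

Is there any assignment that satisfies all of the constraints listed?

Satisfiable

The assignment p = 3, q = 4, r = 2, s = 4, t = 3, u = 5 works:
  constraint 1 holds since u + p = 8.
  constraint 2 holds since s + r = 6.
  constraint 4 holds since r - p = -1.
The rest check out directly.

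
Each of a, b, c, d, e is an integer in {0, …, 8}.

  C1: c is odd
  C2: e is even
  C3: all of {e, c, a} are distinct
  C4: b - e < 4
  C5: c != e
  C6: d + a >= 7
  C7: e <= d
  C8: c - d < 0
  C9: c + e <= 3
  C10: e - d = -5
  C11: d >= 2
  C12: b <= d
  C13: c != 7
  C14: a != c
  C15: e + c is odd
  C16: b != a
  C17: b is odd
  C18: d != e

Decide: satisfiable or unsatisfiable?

Satisfiable

The assignment a = 4, b = 3, c = 3, d = 5, e = 0 works:
  constraint 4 holds since b - e = 3.
  constraint 6 holds since d + a = 9.
The rest check out directly.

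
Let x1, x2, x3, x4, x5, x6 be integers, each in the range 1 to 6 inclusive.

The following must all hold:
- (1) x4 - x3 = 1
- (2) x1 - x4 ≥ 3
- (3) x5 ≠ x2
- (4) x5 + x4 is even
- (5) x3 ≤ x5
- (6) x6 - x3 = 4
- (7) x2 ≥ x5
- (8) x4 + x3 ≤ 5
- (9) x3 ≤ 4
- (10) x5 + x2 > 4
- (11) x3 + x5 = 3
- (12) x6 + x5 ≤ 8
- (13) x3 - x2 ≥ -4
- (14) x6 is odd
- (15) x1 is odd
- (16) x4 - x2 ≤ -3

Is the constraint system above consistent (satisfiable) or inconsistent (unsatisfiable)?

Satisfiable

Setting (x1, x2, x3, x4, x5, x6) = (5, 5, 1, 2, 2, 5) satisfies everything: constraint 1: x4 - x3 = 1; constraint 2: x1 - x4 = 3, and the others follow.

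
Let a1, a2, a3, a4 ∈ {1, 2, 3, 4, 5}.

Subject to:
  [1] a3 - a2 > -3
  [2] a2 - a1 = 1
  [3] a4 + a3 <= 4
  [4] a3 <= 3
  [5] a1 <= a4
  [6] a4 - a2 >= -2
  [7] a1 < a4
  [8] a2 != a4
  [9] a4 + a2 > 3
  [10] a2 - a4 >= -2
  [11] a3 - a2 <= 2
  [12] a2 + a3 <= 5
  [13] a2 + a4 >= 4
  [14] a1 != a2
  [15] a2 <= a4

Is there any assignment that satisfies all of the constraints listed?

Satisfiable

Take a1 = 1, a2 = 2, a3 = 1, a4 = 3. Then constraint 1: a3 - a2 = -1; constraint 2: a2 - a1 = 1, and every other listed constraint is also met.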